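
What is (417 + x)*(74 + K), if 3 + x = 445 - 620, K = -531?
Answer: -109223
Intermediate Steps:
x = -178 (x = -3 + (445 - 620) = -3 - 175 = -178)
(417 + x)*(74 + K) = (417 - 178)*(74 - 531) = 239*(-457) = -109223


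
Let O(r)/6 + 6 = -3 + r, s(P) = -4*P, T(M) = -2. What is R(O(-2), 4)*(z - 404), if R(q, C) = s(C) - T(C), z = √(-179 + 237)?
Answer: 5656 - 14*√58 ≈ 5549.4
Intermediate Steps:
O(r) = -54 + 6*r (O(r) = -36 + 6*(-3 + r) = -36 + (-18 + 6*r) = -54 + 6*r)
z = √58 ≈ 7.6158
R(q, C) = 2 - 4*C (R(q, C) = -4*C - 1*(-2) = -4*C + 2 = 2 - 4*C)
R(O(-2), 4)*(z - 404) = (2 - 4*4)*(√58 - 404) = (2 - 16)*(-404 + √58) = -14*(-404 + √58) = 5656 - 14*√58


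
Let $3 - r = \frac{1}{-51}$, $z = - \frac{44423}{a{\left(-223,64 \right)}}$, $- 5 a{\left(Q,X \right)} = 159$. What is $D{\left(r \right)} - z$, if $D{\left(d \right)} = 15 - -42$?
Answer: $- \frac{213052}{159} \approx -1339.9$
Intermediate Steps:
$a{\left(Q,X \right)} = - \frac{159}{5}$ ($a{\left(Q,X \right)} = \left(- \frac{1}{5}\right) 159 = - \frac{159}{5}$)
$z = \frac{222115}{159}$ ($z = - \frac{44423}{- \frac{159}{5}} = \left(-44423\right) \left(- \frac{5}{159}\right) = \frac{222115}{159} \approx 1396.9$)
$r = \frac{154}{51}$ ($r = 3 - \frac{1}{-51} = 3 - - \frac{1}{51} = 3 + \frac{1}{51} = \frac{154}{51} \approx 3.0196$)
$D{\left(d \right)} = 57$ ($D{\left(d \right)} = 15 + 42 = 57$)
$D{\left(r \right)} - z = 57 - \frac{222115}{159} = - \frac{213052}{159}$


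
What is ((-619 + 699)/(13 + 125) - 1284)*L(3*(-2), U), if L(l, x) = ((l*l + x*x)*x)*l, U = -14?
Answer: -575259776/23 ≈ -2.5011e+7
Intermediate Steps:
L(l, x) = l*x*(l**2 + x**2) (L(l, x) = ((l**2 + x**2)*x)*l = (x*(l**2 + x**2))*l = l*x*(l**2 + x**2))
((-619 + 699)/(13 + 125) - 1284)*L(3*(-2), U) = ((-619 + 699)/(13 + 125) - 1284)*((3*(-2))*(-14)*((3*(-2))**2 + (-14)**2)) = (80/138 - 1284)*(-6*(-14)*((-6)**2 + 196)) = (80*(1/138) - 1284)*(-6*(-14)*(36 + 196)) = (40/69 - 1284)*(-6*(-14)*232) = -88556/69*19488 = -575259776/23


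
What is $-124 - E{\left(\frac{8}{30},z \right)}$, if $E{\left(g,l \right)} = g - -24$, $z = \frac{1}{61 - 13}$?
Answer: $- \frac{2224}{15} \approx -148.27$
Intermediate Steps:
$z = \frac{1}{48} \approx 0.020833$
$E{\left(g,l \right)} = 24 + g$ ($E{\left(g,l \right)} = g + 24 = 24 + g$)
$-124 - E{\left(\frac{8}{30},z \right)} = -124 - \left(24 + \frac{8}{30}\right) = -124 - \left(24 + 8 \cdot \frac{1}{30}\right) = -124 - \left(24 + \frac{4}{15}\right) = -124 - \frac{364}{15} = - \frac{2224}{15}$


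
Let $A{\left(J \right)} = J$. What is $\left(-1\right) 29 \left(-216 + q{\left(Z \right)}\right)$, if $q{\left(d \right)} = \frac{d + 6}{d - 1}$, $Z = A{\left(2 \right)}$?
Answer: $6032$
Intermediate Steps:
$Z = 2$
$q{\left(d \right)} = \frac{6 + d}{-1 + d}$
$\left(-1\right) 29 \left(-216 + q{\left(Z \right)}\right) = \left(-1\right) 29 \left(-216 + \frac{6 + 2}{-1 + 2}\right) = - 29 \left(-216 + 1^{-1} \cdot 8\right) = - 29 \left(-216 + 1 \cdot 8\right) = - 29 \left(-216 + 8\right) = \left(-29\right) \left(-208\right) = 6032$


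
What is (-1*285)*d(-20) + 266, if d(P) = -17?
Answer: 5111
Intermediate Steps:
(-1*285)*d(-20) + 266 = -1*285*(-17) + 266 = -285*(-17) + 266 = 4845 + 266 = 5111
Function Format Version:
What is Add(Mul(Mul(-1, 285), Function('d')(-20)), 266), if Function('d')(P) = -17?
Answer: 5111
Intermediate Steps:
Add(Mul(Mul(-1, 285), Function('d')(-20)), 266) = Add(Mul(Mul(-1, 285), -17), 266) = Add(Mul(-285, -17), 266) = Add(4845, 266) = 5111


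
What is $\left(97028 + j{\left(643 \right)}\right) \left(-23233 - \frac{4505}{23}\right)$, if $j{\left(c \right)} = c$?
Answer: $- \frac{52631385744}{23} \approx -2.2883 \cdot 10^{9}$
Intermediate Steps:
$\left(97028 + j{\left(643 \right)}\right) \left(-23233 - \frac{4505}{23}\right) = \left(97028 + 643\right) \left(-23233 - \frac{4505}{23}\right) = 97671 \left(-23233 - \frac{4505}{23}\right) = 97671 \left(- \frac{538864}{23}\right) = - \frac{52631385744}{23}$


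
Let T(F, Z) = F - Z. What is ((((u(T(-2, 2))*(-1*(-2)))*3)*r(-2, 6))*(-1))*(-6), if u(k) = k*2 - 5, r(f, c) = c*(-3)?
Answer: 8424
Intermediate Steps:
r(f, c) = -3*c
u(k) = -5 + 2*k (u(k) = 2*k - 5 = -5 + 2*k)
((((u(T(-2, 2))*(-1*(-2)))*3)*r(-2, 6))*(-1))*(-6) = (((((-5 + 2*(-2 - 1*2))*(-1*(-2)))*3)*(-3*6))*(-1))*(-6) = (((((-5 + 2*(-2 - 2))*2)*3)*(-18))*(-1))*(-6) = (((((-5 + 2*(-4))*2)*3)*(-18))*(-1))*(-6) = (((((-5 - 8)*2)*3)*(-18))*(-1))*(-6) = (((-13*2*3)*(-18))*(-1))*(-6) = ((-26*3*(-18))*(-1))*(-6) = (-78*(-18)*(-1))*(-6) = (1404*(-1))*(-6) = -1404*(-6) = 8424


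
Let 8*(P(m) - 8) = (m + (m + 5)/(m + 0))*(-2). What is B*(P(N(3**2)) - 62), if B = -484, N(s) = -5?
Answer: 25531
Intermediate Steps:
P(m) = 8 - m/4 - (5 + m)/(4*m) (P(m) = 8 + ((m + (m + 5)/(m + 0))*(-2))/8 = 8 + ((m + (5 + m)/m)*(-2))/8 = 8 + (-2*m - 2*(5 + m)/m)/8 = 8 + (-m/4 - (5 + m)/(4*m)) = 8 - m/4 - (5 + m)/(4*m))
B*(P(N(3**2)) - 62) = -484*((1/4)*(-5 - 1*(-5)*(-31 - 5))/(-5) - 62) = -484*((1/4)*(-1/5)*(-5 - 1*(-5)*(-36)) - 62) = -484*((1/4)*(-1/5)*(-5 - 180) - 62) = -484*((1/4)*(-1/5)*(-185) - 62) = -484*(37/4 - 62) = -484*(-211/4) = 25531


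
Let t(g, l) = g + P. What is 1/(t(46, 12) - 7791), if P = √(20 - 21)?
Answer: -7745/59985026 - I/59985026 ≈ -0.00012912 - 1.6671e-8*I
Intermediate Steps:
P = I (P = √(-1) = I ≈ 1.0*I)
t(g, l) = I + g (t(g, l) = g + I = I + g)
1/(t(46, 12) - 7791) = 1/((I + 46) - 7791) = 1/((46 + I) - 7791) = 1/(-7745 + I) = (-7745 - I)/59985026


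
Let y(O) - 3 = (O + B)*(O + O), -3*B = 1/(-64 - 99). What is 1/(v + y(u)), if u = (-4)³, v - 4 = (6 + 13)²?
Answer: 489/4185712 ≈ 0.00011683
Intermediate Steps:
v = 365 (v = 4 + (6 + 13)² = 4 + 19² = 4 + 361 = 365)
B = 1/489 (B = -1/(3*(-64 - 99)) = -⅓/(-163) = -⅓*(-1/163) = 1/489 ≈ 0.0020450)
u = -64
y(O) = 3 + 2*O*(1/489 + O) (y(O) = 3 + (O + 1/489)*(O + O) = 3 + (1/489 + O)*(2*O) = 3 + 2*O*(1/489 + O))
1/(v + y(u)) = 1/(365 + (3 + 2*(-64)² + (2/489)*(-64))) = 1/(365 + (3 + 2*4096 - 128/489)) = 1/(365 + (3 + 8192 - 128/489)) = 1/(365 + 4007227/489) = 1/(4185712/489) = 489/4185712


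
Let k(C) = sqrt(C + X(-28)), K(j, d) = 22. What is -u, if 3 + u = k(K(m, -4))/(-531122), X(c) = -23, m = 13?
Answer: 3 + I/531122 ≈ 3.0 + 1.8828e-6*I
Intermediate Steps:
k(C) = sqrt(-23 + C) (k(C) = sqrt(C - 23) = sqrt(-23 + C))
u = -3 - I/531122 (u = -3 + sqrt(-23 + 22)/(-531122) = -3 + sqrt(-1)*(-1/531122) = -3 + I*(-1/531122) = -3 - I/531122 ≈ -3.0 - 1.8828e-6*I)
-u = -(-3 - I/531122) = 3 + I/531122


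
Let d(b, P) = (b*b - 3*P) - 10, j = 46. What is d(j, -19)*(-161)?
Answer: -348243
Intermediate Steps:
d(b, P) = -10 + b² - 3*P (d(b, P) = (b² - 3*P) - 10 = -10 + b² - 3*P)
d(j, -19)*(-161) = (-10 + 46² - 3*(-19))*(-161) = (-10 + 2116 + 57)*(-161) = 2163*(-161) = -348243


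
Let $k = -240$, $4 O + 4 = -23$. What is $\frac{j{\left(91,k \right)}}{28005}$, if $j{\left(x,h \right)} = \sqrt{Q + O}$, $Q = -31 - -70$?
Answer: $\frac{\sqrt{129}}{56010} \approx 0.00020278$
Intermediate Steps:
$O = - \frac{27}{4}$ ($O = -1 + \frac{1}{4} \left(-23\right) = -1 - \frac{23}{4} = - \frac{27}{4} \approx -6.75$)
$Q = 39$ ($Q = -31 + 70 = 39$)
$j{\left(x,h \right)} = \frac{\sqrt{129}}{2}$ ($j{\left(x,h \right)} = \sqrt{39 - \frac{27}{4}} = \sqrt{\frac{129}{4}} = \frac{\sqrt{129}}{2}$)
$\frac{j{\left(91,k \right)}}{28005} = \frac{\frac{1}{2} \sqrt{129}}{28005} = \frac{\sqrt{129}}{2} \cdot \frac{1}{28005} = \frac{\sqrt{129}}{56010}$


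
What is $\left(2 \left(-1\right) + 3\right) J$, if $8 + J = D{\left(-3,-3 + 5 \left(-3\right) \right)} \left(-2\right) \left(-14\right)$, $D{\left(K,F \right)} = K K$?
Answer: $244$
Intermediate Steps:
$D{\left(K,F \right)} = K^{2}$
$J = 244$ ($J = -8 + \left(-3\right)^{2} \left(-2\right) \left(-14\right) = -8 + 9 \left(-2\right) \left(-14\right) = -8 - -252 = -8 + 252 = 244$)
$\left(2 \left(-1\right) + 3\right) J = \left(2 \left(-1\right) + 3\right) 244 = \left(-2 + 3\right) 244 = 1 \cdot 244 = 244$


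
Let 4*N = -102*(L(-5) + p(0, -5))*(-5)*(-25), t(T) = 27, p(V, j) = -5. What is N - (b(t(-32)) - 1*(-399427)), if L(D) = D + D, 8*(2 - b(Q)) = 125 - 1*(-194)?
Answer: -2812613/8 ≈ -3.5158e+5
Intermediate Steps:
b(Q) = -303/8 (b(Q) = 2 - (125 - 1*(-194))/8 = 2 - (125 + 194)/8 = 2 - 1/8*319 = 2 - 319/8 = -303/8)
L(D) = 2*D
N = 95625/2 (N = (-102*(2*(-5) - 5)*(-5)*(-25))/4 = (-102*(-10 - 5)*(-5)*(-25))/4 = (-(-1530)*(-5)*(-25))/4 = (-102*75*(-25))/4 = (-7650*(-25))/4 = (1/4)*191250 = 95625/2 ≈ 47813.)
N - (b(t(-32)) - 1*(-399427)) = 95625/2 - (-303/8 - 1*(-399427)) = 95625/2 - (-303/8 + 399427) = 95625/2 - 1*3195113/8 = 95625/2 - 3195113/8 = -2812613/8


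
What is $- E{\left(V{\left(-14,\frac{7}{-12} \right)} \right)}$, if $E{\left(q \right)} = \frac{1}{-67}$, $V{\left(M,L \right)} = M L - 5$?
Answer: $\frac{1}{67} \approx 0.014925$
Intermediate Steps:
$V{\left(M,L \right)} = -5 + L M$ ($V{\left(M,L \right)} = L M - 5 = -5 + L M$)
$E{\left(q \right)} = - \frac{1}{67}$
$- E{\left(V{\left(-14,\frac{7}{-12} \right)} \right)} = \left(-1\right) \left(- \frac{1}{67}\right) = \frac{1}{67}$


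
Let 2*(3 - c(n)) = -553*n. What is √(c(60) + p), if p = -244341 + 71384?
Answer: 2*I*√39091 ≈ 395.43*I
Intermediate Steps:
c(n) = 3 + 553*n/2 (c(n) = 3 - (-553)*n/2 = 3 + 553*n/2)
p = -172957
√(c(60) + p) = √((3 + (553/2)*60) - 172957) = √((3 + 16590) - 172957) = √(16593 - 172957) = √(-156364) = 2*I*√39091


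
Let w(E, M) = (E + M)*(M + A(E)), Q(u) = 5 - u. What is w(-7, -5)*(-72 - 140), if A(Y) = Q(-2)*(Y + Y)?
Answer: -262032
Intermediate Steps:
A(Y) = 14*Y (A(Y) = (5 - 1*(-2))*(Y + Y) = (5 + 2)*(2*Y) = 7*(2*Y) = 14*Y)
w(E, M) = (E + M)*(M + 14*E)
w(-7, -5)*(-72 - 140) = ((-5)² + 14*(-7)² + 15*(-7)*(-5))*(-72 - 140) = (25 + 14*49 + 525)*(-212) = (25 + 686 + 525)*(-212) = 1236*(-212) = -262032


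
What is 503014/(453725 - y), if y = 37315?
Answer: 251507/208205 ≈ 1.2080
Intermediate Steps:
503014/(453725 - y) = 503014/(453725 - 1*37315) = 503014/(453725 - 37315) = 503014/416410 = 503014*(1/416410) = 251507/208205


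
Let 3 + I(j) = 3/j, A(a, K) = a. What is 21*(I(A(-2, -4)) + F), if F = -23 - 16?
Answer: -1827/2 ≈ -913.50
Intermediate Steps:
F = -39
I(j) = -3 + 3/j
21*(I(A(-2, -4)) + F) = 21*((-3 + 3/(-2)) - 39) = 21*((-3 + 3*(-½)) - 39) = 21*((-3 - 3/2) - 39) = 21*(-9/2 - 39) = 21*(-87/2) = -1827/2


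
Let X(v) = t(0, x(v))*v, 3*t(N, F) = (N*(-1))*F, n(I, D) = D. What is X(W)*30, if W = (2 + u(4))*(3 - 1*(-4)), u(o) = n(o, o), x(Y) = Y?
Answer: 0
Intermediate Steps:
u(o) = o
t(N, F) = -F*N/3 (t(N, F) = ((N*(-1))*F)/3 = ((-N)*F)/3 = (-F*N)/3 = -F*N/3)
W = 42 (W = (2 + 4)*(3 - 1*(-4)) = 6*(3 + 4) = 6*7 = 42)
X(v) = 0 (X(v) = (-⅓*v*0)*v = 0*v = 0)
X(W)*30 = 0*30 = 0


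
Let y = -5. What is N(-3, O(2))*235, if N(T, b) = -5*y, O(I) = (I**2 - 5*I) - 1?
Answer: 5875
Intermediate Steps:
O(I) = -1 + I**2 - 5*I
N(T, b) = 25 (N(T, b) = -5*(-5) = 25)
N(-3, O(2))*235 = 25*235 = 5875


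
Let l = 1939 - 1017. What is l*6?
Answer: 5532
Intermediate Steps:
l = 922
l*6 = 922*6 = 5532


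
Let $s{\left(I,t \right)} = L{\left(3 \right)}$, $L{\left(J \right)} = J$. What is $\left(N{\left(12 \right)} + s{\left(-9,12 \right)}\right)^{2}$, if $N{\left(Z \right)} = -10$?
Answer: $49$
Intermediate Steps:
$s{\left(I,t \right)} = 3$
$\left(N{\left(12 \right)} + s{\left(-9,12 \right)}\right)^{2} = \left(-10 + 3\right)^{2} = \left(-7\right)^{2} = 49$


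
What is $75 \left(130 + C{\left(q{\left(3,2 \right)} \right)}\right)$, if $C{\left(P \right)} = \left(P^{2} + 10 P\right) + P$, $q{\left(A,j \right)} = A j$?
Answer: $17400$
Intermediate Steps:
$C{\left(P \right)} = P^{2} + 11 P$
$75 \left(130 + C{\left(q{\left(3,2 \right)} \right)}\right) = 75 \left(130 + 3 \cdot 2 \left(11 + 3 \cdot 2\right)\right) = 75 \left(130 + 6 \left(11 + 6\right)\right) = 75 \left(130 + 6 \cdot 17\right) = 75 \left(130 + 102\right) = 75 \cdot 232 = 17400$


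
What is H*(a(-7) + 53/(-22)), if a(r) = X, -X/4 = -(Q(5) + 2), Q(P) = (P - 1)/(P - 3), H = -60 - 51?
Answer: -33189/22 ≈ -1508.6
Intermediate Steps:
H = -111
Q(P) = (-1 + P)/(-3 + P)
X = 16 (X = -(-4)*((-1 + 5)/(-3 + 5) + 2) = -(-4)*(4/2 + 2) = -(-4)*((1/2)*4 + 2) = -(-4)*(2 + 2) = -(-4)*4 = -4*(-4) = 16)
a(r) = 16
H*(a(-7) + 53/(-22)) = -111*(16 + 53/(-22)) = -111*(16 + 53*(-1/22)) = -111*(16 - 53/22) = -111*299/22 = -33189/22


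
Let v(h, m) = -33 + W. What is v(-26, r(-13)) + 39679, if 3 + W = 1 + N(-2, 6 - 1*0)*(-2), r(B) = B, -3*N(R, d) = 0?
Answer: 39644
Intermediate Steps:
N(R, d) = 0 (N(R, d) = -⅓*0 = 0)
W = -2 (W = -3 + (1 + 0*(-2)) = -3 + (1 + 0) = -3 + 1 = -2)
v(h, m) = -35 (v(h, m) = -33 - 2 = -35)
v(-26, r(-13)) + 39679 = -35 + 39679 = 39644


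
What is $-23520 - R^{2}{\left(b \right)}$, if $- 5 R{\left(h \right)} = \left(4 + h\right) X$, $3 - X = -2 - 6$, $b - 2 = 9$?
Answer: $-24609$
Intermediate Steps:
$b = 11$ ($b = 2 + 9 = 11$)
$X = 11$ ($X = 3 - \left(-2 - 6\right) = 3 - -8 = 3 + 8 = 11$)
$R{\left(h \right)} = - \frac{44}{5} - \frac{11 h}{5}$ ($R{\left(h \right)} = - \frac{\left(4 + h\right) 11}{5} = - \frac{44 + 11 h}{5} = - \frac{44}{5} - \frac{11 h}{5}$)
$-23520 - R^{2}{\left(b \right)} = -23520 - \left(- \frac{44}{5} - \frac{121}{5}\right)^{2} = -23520 - \left(-33\right)^{2} = -23520 - 1089 = -24609$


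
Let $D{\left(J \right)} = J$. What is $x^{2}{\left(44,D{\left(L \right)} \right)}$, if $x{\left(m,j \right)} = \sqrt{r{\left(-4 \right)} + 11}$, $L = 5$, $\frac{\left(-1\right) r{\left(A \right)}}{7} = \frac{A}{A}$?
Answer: $4$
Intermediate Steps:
$r{\left(A \right)} = -7$ ($r{\left(A \right)} = - 7 \frac{A}{A} = \left(-7\right) 1 = -7$)
$x{\left(m,j \right)} = 2$ ($x{\left(m,j \right)} = \sqrt{-7 + 11} = \sqrt{4} = 2$)
$x^{2}{\left(44,D{\left(L \right)} \right)} = 2^{2} = 4$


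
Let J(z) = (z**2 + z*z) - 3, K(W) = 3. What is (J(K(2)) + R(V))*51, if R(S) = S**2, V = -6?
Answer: 2601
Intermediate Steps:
J(z) = -3 + 2*z**2 (J(z) = (z**2 + z**2) - 3 = 2*z**2 - 3 = -3 + 2*z**2)
(J(K(2)) + R(V))*51 = ((-3 + 2*3**2) + (-6)**2)*51 = ((-3 + 2*9) + 36)*51 = ((-3 + 18) + 36)*51 = (15 + 36)*51 = 51*51 = 2601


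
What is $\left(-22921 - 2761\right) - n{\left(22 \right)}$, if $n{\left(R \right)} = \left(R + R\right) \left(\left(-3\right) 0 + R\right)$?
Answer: $-26650$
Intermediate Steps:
$n{\left(R \right)} = 2 R^{2}$ ($n{\left(R \right)} = 2 R \left(0 + R\right) = 2 R R = 2 R^{2}$)
$\left(-22921 - 2761\right) - n{\left(22 \right)} = \left(-22921 - 2761\right) - 2 \cdot 22^{2} = \left(-22921 - 2761\right) - 2 \cdot 484 = -25682 - 968 = -26650$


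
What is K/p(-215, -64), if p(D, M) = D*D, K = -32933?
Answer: -32933/46225 ≈ -0.71245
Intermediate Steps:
p(D, M) = D²
K/p(-215, -64) = -32933/((-215)²) = -32933/46225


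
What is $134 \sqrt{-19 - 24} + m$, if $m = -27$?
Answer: $-27 + 134 i \sqrt{43} \approx -27.0 + 878.7 i$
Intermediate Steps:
$134 \sqrt{-19 - 24} + m = 134 \sqrt{-19 - 24} - 27 = 134 \sqrt{-43} - 27 = 134 i \sqrt{43} - 27 = -27 + 134 i \sqrt{43}$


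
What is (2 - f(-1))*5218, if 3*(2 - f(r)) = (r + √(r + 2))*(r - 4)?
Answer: 0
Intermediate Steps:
f(r) = 2 - (-4 + r)*(r + √(2 + r))/3 (f(r) = 2 - (r + √(r + 2))*(r - 4)/3 = 2 - (r + √(2 + r))*(-4 + r)/3 = 2 - (-4 + r)*(r + √(2 + r))/3)
(2 - f(-1))*5218 = (2 - (2 - ⅓*(-1)² + (4/3)*(-1) + 4*√(2 - 1)/3 - ⅓*(-1)*√(2 - 1)))*5218 = (2 - (2 - ⅓*1 - 4/3 + 4*√1/3 - ⅓*(-1)*√1))*5218 = (2 - (2 - ⅓ - 4/3 + (4/3)*1 - ⅓*(-1)*1))*5218 = (2 - (2 - ⅓ - 4/3 + 4/3 + ⅓))*5218 = (2 - 1*2)*5218 = (2 - 2)*5218 = 0*5218 = 0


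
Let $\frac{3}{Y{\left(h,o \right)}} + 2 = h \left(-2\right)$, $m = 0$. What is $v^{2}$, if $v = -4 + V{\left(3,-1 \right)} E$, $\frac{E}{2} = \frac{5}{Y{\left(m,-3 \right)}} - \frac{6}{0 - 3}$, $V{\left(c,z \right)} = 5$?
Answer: $\frac{2704}{9} \approx 300.44$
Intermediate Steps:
$Y{\left(h,o \right)} = \frac{3}{-2 - 2 h}$ ($Y{\left(h,o \right)} = \frac{3}{-2 + h \left(-2\right)} = \frac{3}{-2 - 2 h}$)
$E = - \frac{8}{3}$ ($E = 2 \left(\frac{5}{\left(-3\right) \frac{1}{2 + 2 \cdot 0}} - \frac{6}{0 - 3}\right) = 2 \left(\frac{5}{\left(-3\right) \frac{1}{2 + 0}} - \frac{6}{-3}\right) = 2 \left(\frac{5}{\left(-3\right) \frac{1}{2}} - -2\right) = 2 \left(\frac{5}{\left(-3\right) \frac{1}{2}} + 2\right) = 2 \left(\frac{5}{- \frac{3}{2}} + 2\right) = 2 \left(5 \left(- \frac{2}{3}\right) + 2\right) = 2 \left(- \frac{10}{3} + 2\right) = 2 \left(- \frac{4}{3}\right) = - \frac{8}{3} \approx -2.6667$)
$v = - \frac{52}{3}$ ($v = -4 + 5 \left(- \frac{8}{3}\right) = -4 - \frac{40}{3} = - \frac{52}{3} \approx -17.333$)
$v^{2} = \left(- \frac{52}{3}\right)^{2} = \frac{2704}{9}$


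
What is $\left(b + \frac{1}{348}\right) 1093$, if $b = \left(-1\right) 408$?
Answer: $- \frac{155187419}{348} \approx -4.4594 \cdot 10^{5}$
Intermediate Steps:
$b = -408$
$\left(b + \frac{1}{348}\right) 1093 = \left(-408 + \frac{1}{348}\right) 1093 = \left(- \frac{141983}{348}\right) 1093 = - \frac{155187419}{348}$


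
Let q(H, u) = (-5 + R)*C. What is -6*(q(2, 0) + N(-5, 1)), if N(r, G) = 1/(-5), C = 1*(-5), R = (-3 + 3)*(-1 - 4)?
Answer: -744/5 ≈ -148.80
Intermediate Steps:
R = 0 (R = 0*(-5) = 0)
C = -5
N(r, G) = -⅕
q(H, u) = 25 (q(H, u) = (-5 + 0)*(-5) = -5*(-5) = 25)
-6*(q(2, 0) + N(-5, 1)) = -6*(25 - ⅕) = -6*124/5 = -744/5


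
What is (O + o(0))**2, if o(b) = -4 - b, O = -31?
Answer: 1225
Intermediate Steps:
(O + o(0))**2 = (-31 + (-4 - 1*0))**2 = (-31 + (-4 + 0))**2 = (-31 - 4)**2 = (-35)**2 = 1225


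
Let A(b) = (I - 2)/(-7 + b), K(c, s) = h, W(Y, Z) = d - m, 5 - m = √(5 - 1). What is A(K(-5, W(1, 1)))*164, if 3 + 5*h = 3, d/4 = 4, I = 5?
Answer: -492/7 ≈ -70.286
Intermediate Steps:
d = 16 (d = 4*4 = 16)
h = 0 (h = -⅗ + (⅕)*3 = -⅗ + ⅗ = 0)
m = 3 (m = 5 - √(5 - 1) = 5 - √4 = 5 - 1*2 = 5 - 2 = 3)
W(Y, Z) = 13 (W(Y, Z) = 16 - 1*3 = 16 - 3 = 13)
K(c, s) = 0
A(b) = 3/(-7 + b) (A(b) = (5 - 2)/(-7 + b) = 3/(-7 + b))
A(K(-5, W(1, 1)))*164 = (3/(-7 + 0))*164 = (3/(-7))*164 = (3*(-⅐))*164 = -3/7*164 = -492/7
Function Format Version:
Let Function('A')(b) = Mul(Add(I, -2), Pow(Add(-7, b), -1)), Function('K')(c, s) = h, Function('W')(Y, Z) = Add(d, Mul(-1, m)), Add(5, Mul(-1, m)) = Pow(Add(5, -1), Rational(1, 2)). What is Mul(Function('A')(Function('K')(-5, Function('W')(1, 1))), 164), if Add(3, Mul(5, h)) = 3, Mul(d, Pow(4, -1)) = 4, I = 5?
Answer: Rational(-492, 7) ≈ -70.286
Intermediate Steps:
d = 16 (d = Mul(4, 4) = 16)
h = 0 (h = Add(Rational(-3, 5), Mul(Rational(1, 5), 3)) = Add(Rational(-3, 5), Rational(3, 5)) = 0)
m = 3 (m = Add(5, Mul(-1, Pow(Add(5, -1), Rational(1, 2)))) = Add(5, Mul(-1, Pow(4, Rational(1, 2)))) = Add(5, Mul(-1, 2)) = Add(5, -2) = 3)
Function('W')(Y, Z) = 13 (Function('W')(Y, Z) = Add(16, Mul(-1, 3)) = Add(16, -3) = 13)
Function('K')(c, s) = 0
Function('A')(b) = Mul(3, Pow(Add(-7, b), -1)) (Function('A')(b) = Mul(Add(5, -2), Pow(Add(-7, b), -1)) = Mul(3, Pow(Add(-7, b), -1)))
Mul(Function('A')(Function('K')(-5, Function('W')(1, 1))), 164) = Mul(Mul(3, Pow(Add(-7, 0), -1)), 164) = Mul(Mul(3, Pow(-7, -1)), 164) = Mul(Mul(3, Rational(-1, 7)), 164) = Mul(Rational(-3, 7), 164) = Rational(-492, 7)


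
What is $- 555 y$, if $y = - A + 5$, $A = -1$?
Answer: $-3330$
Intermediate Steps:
$y = 6$ ($y = \left(-1\right) \left(-1\right) + 5 = 1 + 5 = 6$)
$- 555 y = \left(-555\right) 6 = -3330$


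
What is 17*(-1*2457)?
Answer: -41769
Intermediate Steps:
17*(-1*2457) = 17*(-2457) = -41769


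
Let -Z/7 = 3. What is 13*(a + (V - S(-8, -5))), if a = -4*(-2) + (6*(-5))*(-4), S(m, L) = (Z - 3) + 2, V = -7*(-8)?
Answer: 2678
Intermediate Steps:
Z = -21 (Z = -7*3 = -21)
V = 56
S(m, L) = -22 (S(m, L) = (-21 - 3) + 2 = -24 + 2 = -22)
a = 128 (a = 8 - 30*(-4) = 8 + 120 = 128)
13*(a + (V - S(-8, -5))) = 13*(128 + (56 - 1*(-22))) = 13*(128 + (56 + 22)) = 13*(128 + 78) = 13*206 = 2678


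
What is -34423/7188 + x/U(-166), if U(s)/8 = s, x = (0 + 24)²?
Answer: -3115877/596604 ≈ -5.2227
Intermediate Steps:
x = 576 (x = 24² = 576)
U(s) = 8*s
-34423/7188 + x/U(-166) = -34423/7188 + 576/((8*(-166))) = -34423*1/7188 + 576/(-1328) = -34423/7188 + 576*(-1/1328) = -34423/7188 - 36/83 = -3115877/596604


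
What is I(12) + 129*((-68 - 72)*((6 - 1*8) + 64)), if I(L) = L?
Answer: -1119708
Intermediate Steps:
I(12) + 129*((-68 - 72)*((6 - 1*8) + 64)) = 12 + 129*((-68 - 72)*((6 - 1*8) + 64)) = 12 + 129*(-140*((6 - 8) + 64)) = 12 + 129*(-140*(-2 + 64)) = 12 + 129*(-140*62) = 12 + 129*(-8680) = 12 - 1119720 = -1119708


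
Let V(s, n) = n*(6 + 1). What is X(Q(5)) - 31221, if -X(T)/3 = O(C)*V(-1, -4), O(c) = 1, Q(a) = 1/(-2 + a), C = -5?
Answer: -31137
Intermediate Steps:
V(s, n) = 7*n (V(s, n) = n*7 = 7*n)
X(T) = 84 (X(T) = -3*7*(-4) = -3*(-28) = 84)
X(Q(5)) - 31221 = 84 - 31221 = -31137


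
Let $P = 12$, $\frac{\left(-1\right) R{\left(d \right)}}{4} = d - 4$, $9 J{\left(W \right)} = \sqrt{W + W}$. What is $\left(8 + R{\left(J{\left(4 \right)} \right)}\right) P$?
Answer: $288 - \frac{32 \sqrt{2}}{3} \approx 272.92$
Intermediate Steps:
$J{\left(W \right)} = \frac{\sqrt{2} \sqrt{W}}{9}$ ($J{\left(W \right)} = \frac{\sqrt{W + W}}{9} = \frac{\sqrt{2 W}}{9} = \frac{\sqrt{2} \sqrt{W}}{9}$)
$R{\left(d \right)} = 16 - 4 d$ ($R{\left(d \right)} = - 4 \left(d - 4\right) = - 4 \left(-4 + d\right) = 16 - 4 d$)
$\left(8 + R{\left(J{\left(4 \right)} \right)}\right) P = \left(8 + \left(16 - 4 \frac{\sqrt{2} \sqrt{4}}{9}\right)\right) 12 = \left(8 + \left(16 - 4 \cdot \frac{1}{9} \sqrt{2} \cdot 2\right)\right) 12 = \left(8 + \left(16 - 4 \frac{2 \sqrt{2}}{9}\right)\right) 12 = \left(8 + \left(16 - \frac{8 \sqrt{2}}{9}\right)\right) 12 = \left(24 - \frac{8 \sqrt{2}}{9}\right) 12 = 288 - \frac{32 \sqrt{2}}{3}$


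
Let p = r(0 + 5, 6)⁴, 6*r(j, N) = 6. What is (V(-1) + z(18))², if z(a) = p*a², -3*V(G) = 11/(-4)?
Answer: 15202201/144 ≈ 1.0557e+5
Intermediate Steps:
r(j, N) = 1 (r(j, N) = (⅙)*6 = 1)
V(G) = 11/12 (V(G) = -11/(3*(-4)) = -11*(-1)/(3*4) = -⅓*(-11/4) = 11/12)
p = 1 (p = 1⁴ = 1)
z(a) = a² (z(a) = 1*a² = a²)
(V(-1) + z(18))² = (11/12 + 18²)² = (11/12 + 324)² = (3899/12)² = 15202201/144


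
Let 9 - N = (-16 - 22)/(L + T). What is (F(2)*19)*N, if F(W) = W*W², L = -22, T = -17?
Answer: 47576/39 ≈ 1219.9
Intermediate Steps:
F(W) = W³
N = 313/39 (N = 9 - (-16 - 22)/(-22 - 17) = 9 - (-38)/(-39) = 9 - (-38)*(-1)/39 = 9 - 1*38/39 = 9 - 38/39 = 313/39 ≈ 8.0256)
(F(2)*19)*N = (2³*19)*(313/39) = (8*19)*(313/39) = 152*(313/39) = 47576/39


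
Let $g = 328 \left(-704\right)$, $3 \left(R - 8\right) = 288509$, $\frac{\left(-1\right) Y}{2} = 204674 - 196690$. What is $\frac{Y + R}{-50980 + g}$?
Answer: $- \frac{240629}{845676} \approx -0.28454$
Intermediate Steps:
$Y = -15968$ ($Y = - 2 \left(204674 - 196690\right) = \left(-2\right) 7984 = -15968$)
$R = \frac{288533}{3}$ ($R = 8 + \frac{1}{3} \cdot 288509 = 8 + \frac{288509}{3} = \frac{288533}{3} \approx 96178.0$)
$g = -230912$
$\frac{Y + R}{-50980 + g} = \frac{-15968 + \frac{288533}{3}}{-50980 - 230912} = \frac{240629}{3 \left(-281892\right)} = \frac{240629}{3} \left(- \frac{1}{281892}\right) = - \frac{240629}{845676}$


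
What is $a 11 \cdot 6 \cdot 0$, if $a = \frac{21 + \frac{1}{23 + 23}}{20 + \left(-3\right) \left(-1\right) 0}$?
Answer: $0$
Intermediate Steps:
$a = \frac{967}{920}$ ($a = \frac{21 + \frac{1}{46}}{20 + 3 \cdot 0} = \frac{21 + \frac{1}{46}}{20 + 0} = \frac{967}{46 \cdot 20} = \frac{967}{46} \cdot \frac{1}{20} = \frac{967}{920} \approx 1.0511$)
$a 11 \cdot 6 \cdot 0 = \frac{967}{920} \cdot 11 \cdot 6 \cdot 0 = \frac{10637}{920} \cdot 0 = 0$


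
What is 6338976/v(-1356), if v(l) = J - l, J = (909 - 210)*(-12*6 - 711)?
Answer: -2112992/181987 ≈ -11.611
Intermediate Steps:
J = -547317 (J = 699*(-72 - 711) = 699*(-783) = -547317)
v(l) = -547317 - l
6338976/v(-1356) = 6338976/(-547317 - 1*(-1356)) = 6338976/(-547317 + 1356) = 6338976/(-545961) = 6338976*(-1/545961) = -2112992/181987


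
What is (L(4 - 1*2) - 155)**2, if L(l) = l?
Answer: 23409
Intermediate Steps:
(L(4 - 1*2) - 155)**2 = ((4 - 1*2) - 155)**2 = ((4 - 2) - 155)**2 = (2 - 155)**2 = (-153)**2 = 23409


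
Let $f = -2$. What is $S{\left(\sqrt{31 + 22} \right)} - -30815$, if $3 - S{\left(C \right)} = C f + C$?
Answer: $30818 + \sqrt{53} \approx 30825.0$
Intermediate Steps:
$S{\left(C \right)} = 3 + C$ ($S{\left(C \right)} = 3 - \left(C \left(-2\right) + C\right) = 3 - \left(- 2 C + C\right) = 3 - - C = 3 + C$)
$S{\left(\sqrt{31 + 22} \right)} - -30815 = \left(3 + \sqrt{31 + 22}\right) - -30815 = \left(3 + \sqrt{53}\right) + 30815 = 30818 + \sqrt{53}$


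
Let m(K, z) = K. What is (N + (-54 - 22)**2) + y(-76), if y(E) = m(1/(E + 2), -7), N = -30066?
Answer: -1797461/74 ≈ -24290.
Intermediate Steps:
y(E) = 1/(2 + E) (y(E) = 1/(E + 2) = 1/(2 + E))
(N + (-54 - 22)**2) + y(-76) = (-30066 + (-54 - 22)**2) + 1/(2 - 76) = (-30066 + (-76)**2) + 1/(-74) = (-30066 + 5776) - 1/74 = -24290 - 1/74 = -1797461/74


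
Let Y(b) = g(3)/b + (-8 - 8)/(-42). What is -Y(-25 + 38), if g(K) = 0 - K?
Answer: -41/273 ≈ -0.15018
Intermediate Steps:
g(K) = -K
Y(b) = 8/21 - 3/b (Y(b) = (-1*3)/b + (-8 - 8)/(-42) = -3/b - 16*(-1/42) = -3/b + 8/21 = 8/21 - 3/b)
-Y(-25 + 38) = -(8/21 - 3/(-25 + 38)) = -(8/21 - 3/13) = -1*41/273 = -41/273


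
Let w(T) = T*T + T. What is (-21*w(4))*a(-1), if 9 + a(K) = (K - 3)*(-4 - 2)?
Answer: -6300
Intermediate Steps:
a(K) = 9 - 6*K (a(K) = -9 + (K - 3)*(-4 - 2) = -9 + (-3 + K)*(-6) = -9 + (18 - 6*K) = 9 - 6*K)
w(T) = T + T² (w(T) = T² + T = T + T²)
(-21*w(4))*a(-1) = (-84*(1 + 4))*(9 - 6*(-1)) = (-84*5)*(9 + 6) = -21*20*15 = -420*15 = -6300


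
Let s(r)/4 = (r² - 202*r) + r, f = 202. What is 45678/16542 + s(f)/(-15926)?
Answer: 59508491/21953991 ≈ 2.7106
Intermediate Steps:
s(r) = -804*r + 4*r² (s(r) = 4*((r² - 202*r) + r) = 4*(r² - 201*r) = -804*r + 4*r²)
45678/16542 + s(f)/(-15926) = 45678/16542 + (4*202*(-201 + 202))/(-15926) = 45678*(1/16542) + (4*202*1)*(-1/15926) = 7613/2757 + 808*(-1/15926) = 7613/2757 - 404/7963 = 59508491/21953991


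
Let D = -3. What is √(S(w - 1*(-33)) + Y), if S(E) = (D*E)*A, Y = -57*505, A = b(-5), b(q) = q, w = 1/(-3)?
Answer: I*√28295 ≈ 168.21*I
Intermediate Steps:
w = -⅓ ≈ -0.33333
A = -5
Y = -28785
S(E) = 15*E (S(E) = -3*E*(-5) = 15*E)
√(S(w - 1*(-33)) + Y) = √(15*(-⅓ - 1*(-33)) - 28785) = √(15*(-⅓ + 33) - 28785) = √(15*(98/3) - 28785) = √(490 - 28785) = √(-28295) = I*√28295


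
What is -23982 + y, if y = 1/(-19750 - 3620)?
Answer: -560459341/23370 ≈ -23982.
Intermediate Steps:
y = -1/23370 (y = 1/(-23370) = -1/23370 ≈ -4.2790e-5)
-23982 + y = -23982 - 1/23370 = -560459341/23370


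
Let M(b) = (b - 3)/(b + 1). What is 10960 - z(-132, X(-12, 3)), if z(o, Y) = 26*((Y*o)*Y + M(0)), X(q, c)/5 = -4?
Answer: 1383838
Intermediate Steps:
M(b) = (-3 + b)/(1 + b)
X(q, c) = -20 (X(q, c) = 5*(-4) = -20)
z(o, Y) = -78 + 26*o*Y**2 (z(o, Y) = 26*((Y*o)*Y + (-3 + 0)/(1 + 0)) = 26*(o*Y**2 - 3/1) = 26*(o*Y**2 + 1*(-3)) = 26*(o*Y**2 - 3) = 26*(-3 + o*Y**2) = -78 + 26*o*Y**2)
10960 - z(-132, X(-12, 3)) = 10960 - (-78 + 26*(-132)*(-20)**2) = 10960 - (-78 + 26*(-132)*400) = 10960 - (-78 - 1372800) = 10960 - 1*(-1372878) = 10960 + 1372878 = 1383838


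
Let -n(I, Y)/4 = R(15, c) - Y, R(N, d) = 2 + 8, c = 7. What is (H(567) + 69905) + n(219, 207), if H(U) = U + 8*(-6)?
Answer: 71212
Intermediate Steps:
R(N, d) = 10
H(U) = -48 + U (H(U) = U - 48 = -48 + U)
n(I, Y) = -40 + 4*Y (n(I, Y) = -4*(10 - Y) = -40 + 4*Y)
(H(567) + 69905) + n(219, 207) = ((-48 + 567) + 69905) + (-40 + 4*207) = (519 + 69905) + (-40 + 828) = 70424 + 788 = 71212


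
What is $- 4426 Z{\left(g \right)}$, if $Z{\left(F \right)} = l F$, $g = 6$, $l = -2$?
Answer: $53112$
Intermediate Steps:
$Z{\left(F \right)} = - 2 F$
$- 4426 Z{\left(g \right)} = - 4426 \left(\left(-2\right) 6\right) = \left(-4426\right) \left(-12\right) = 53112$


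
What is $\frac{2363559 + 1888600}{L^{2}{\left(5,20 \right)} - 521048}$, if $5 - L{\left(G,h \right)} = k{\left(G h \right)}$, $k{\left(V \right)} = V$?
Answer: $- \frac{250127}{30119} \approx -8.3046$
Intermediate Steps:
$L{\left(G,h \right)} = 5 - G h$
$\frac{2363559 + 1888600}{L^{2}{\left(5,20 \right)} - 521048} = \frac{2363559 + 1888600}{\left(5 - 5 \cdot 20\right)^{2} - 521048} = \frac{4252159}{\left(5 - 100\right)^{2} - 521048} = \frac{4252159}{\left(-95\right)^{2} - 521048} = \frac{4252159}{9025 - 521048} = \frac{4252159}{-512023} = 4252159 \left(- \frac{1}{512023}\right) = - \frac{250127}{30119}$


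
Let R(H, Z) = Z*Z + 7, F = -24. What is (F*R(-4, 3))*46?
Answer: -17664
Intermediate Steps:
R(H, Z) = 7 + Z² (R(H, Z) = Z² + 7 = 7 + Z²)
(F*R(-4, 3))*46 = -24*(7 + 3²)*46 = -24*(7 + 9)*46 = -24*16*46 = -384*46 = -17664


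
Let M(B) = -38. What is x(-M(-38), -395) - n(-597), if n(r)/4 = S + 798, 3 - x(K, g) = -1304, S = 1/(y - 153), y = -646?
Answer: -1506111/799 ≈ -1885.0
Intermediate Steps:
S = -1/799 (S = 1/(-646 - 153) = 1/(-799) = -1/799 ≈ -0.0012516)
x(K, g) = 1307 (x(K, g) = 3 - 1*(-1304) = 3 + 1304 = 1307)
n(r) = 2550404/799 (n(r) = 4*(-1/799 + 798) = 4*(637601/799) = 2550404/799)
x(-M(-38), -395) - n(-597) = 1307 - 1*2550404/799 = 1307 - 2550404/799 = -1506111/799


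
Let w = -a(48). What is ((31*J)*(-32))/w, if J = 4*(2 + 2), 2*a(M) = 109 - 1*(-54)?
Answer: 31744/163 ≈ 194.75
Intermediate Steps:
a(M) = 163/2 (a(M) = (109 - 1*(-54))/2 = (109 + 54)/2 = (1/2)*163 = 163/2)
J = 16 (J = 4*4 = 16)
w = -163/2 (w = -1*163/2 = -163/2 ≈ -81.500)
((31*J)*(-32))/w = ((31*16)*(-32))/(-163/2) = (496*(-32))*(-2/163) = -15872*(-2/163) = 31744/163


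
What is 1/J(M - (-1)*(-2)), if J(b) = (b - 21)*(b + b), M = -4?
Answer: 1/324 ≈ 0.0030864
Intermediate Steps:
J(b) = 2*b*(-21 + b) (J(b) = (-21 + b)*(2*b) = 2*b*(-21 + b))
1/J(M - (-1)*(-2)) = 1/(2*(-4 - (-1)*(-2))*(-21 + (-4 - (-1)*(-2)))) = 1/(2*(-4 - 1*2)*(-21 + (-4 - 1*2))) = 1/(2*(-4 - 2)*(-21 + (-4 - 2))) = 1/(2*(-6)*(-21 - 6)) = 1/(2*(-6)*(-27)) = 1/324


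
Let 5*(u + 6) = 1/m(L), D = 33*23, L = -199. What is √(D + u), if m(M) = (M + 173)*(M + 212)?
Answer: √12725690/130 ≈ 27.441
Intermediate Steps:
m(M) = (173 + M)*(212 + M)
D = 759
u = -10141/1690 (u = -6 + 1/(5*(36676 + (-199)² + 385*(-199))) = -6 + 1/(5*(36676 + 39601 - 76615)) = -6 + (⅕)/(-338) = -6 + (⅕)*(-1/338) = -6 - 1/1690 = -10141/1690 ≈ -6.0006)
√(D + u) = √(759 - 10141/1690) = √(1272569/1690) = √12725690/130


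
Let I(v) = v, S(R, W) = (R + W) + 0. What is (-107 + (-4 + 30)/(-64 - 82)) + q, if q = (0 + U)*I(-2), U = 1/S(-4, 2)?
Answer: -7751/73 ≈ -106.18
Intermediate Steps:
S(R, W) = R + W
U = -½ (U = 1/(-4 + 2) = 1/(-2) = -½ ≈ -0.50000)
q = 1 (q = (0 - ½)*(-2) = -½*(-2) = 1)
(-107 + (-4 + 30)/(-64 - 82)) + q = (-107 + (-4 + 30)/(-64 - 82)) + 1 = (-107 + 26/(-146)) + 1 = (-107 + 26*(-1/146)) + 1 = (-107 - 13/73) + 1 = -7824/73 + 1 = -7751/73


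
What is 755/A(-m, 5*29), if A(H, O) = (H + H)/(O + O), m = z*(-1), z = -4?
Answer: -109475/4 ≈ -27369.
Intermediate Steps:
m = 4 (m = -4*(-1) = 4)
A(H, O) = H/O (A(H, O) = (2*H)/((2*O)) = (2*H)*(1/(2*O)) = H/O)
755/A(-m, 5*29) = 755/(((-1*4)/((5*29)))) = 755/((-4/145)) = 755/((-4*1/145)) = 755/(-4/145) = 755*(-145/4) = -109475/4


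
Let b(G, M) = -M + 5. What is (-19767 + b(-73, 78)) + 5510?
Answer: -14330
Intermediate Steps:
b(G, M) = 5 - M
(-19767 + b(-73, 78)) + 5510 = (-19767 + (5 - 1*78)) + 5510 = (-19767 + (5 - 78)) + 5510 = (-19767 - 73) + 5510 = -19840 + 5510 = -14330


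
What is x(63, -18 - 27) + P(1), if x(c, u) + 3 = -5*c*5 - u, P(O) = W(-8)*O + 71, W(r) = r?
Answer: -1470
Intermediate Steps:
P(O) = 71 - 8*O (P(O) = -8*O + 71 = 71 - 8*O)
x(c, u) = -3 - u - 25*c (x(c, u) = -3 + (-5*c*5 - u) = -3 + (-25*c - u) = -3 + (-u - 25*c) = -3 - u - 25*c)
x(63, -18 - 27) + P(1) = (-3 - (-18 - 27) - 25*63) + (71 - 8*1) = (-3 - 1*(-45) - 1575) + (71 - 8) = (-3 + 45 - 1575) + 63 = -1533 + 63 = -1470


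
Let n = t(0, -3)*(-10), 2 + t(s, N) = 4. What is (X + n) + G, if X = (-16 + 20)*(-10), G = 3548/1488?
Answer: -21433/372 ≈ -57.616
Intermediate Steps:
t(s, N) = 2 (t(s, N) = -2 + 4 = 2)
G = 887/372 (G = 3548*(1/1488) = 887/372 ≈ 2.3844)
n = -20 (n = 2*(-10) = -20)
X = -40 (X = 4*(-10) = -40)
(X + n) + G = (-40 - 20) + 887/372 = -60 + 887/372 = -21433/372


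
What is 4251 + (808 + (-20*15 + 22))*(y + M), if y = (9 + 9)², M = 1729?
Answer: 1092341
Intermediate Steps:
y = 324 (y = 18² = 324)
4251 + (808 + (-20*15 + 22))*(y + M) = 4251 + (808 + (-20*15 + 22))*(324 + 1729) = 4251 + (808 + (-300 + 22))*2053 = 4251 + (808 - 278)*2053 = 4251 + 530*2053 = 4251 + 1088090 = 1092341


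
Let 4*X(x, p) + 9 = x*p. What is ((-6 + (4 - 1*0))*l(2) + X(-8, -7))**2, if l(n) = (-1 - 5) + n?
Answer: 6241/16 ≈ 390.06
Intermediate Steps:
l(n) = -6 + n
X(x, p) = -9/4 + p*x/4 (X(x, p) = -9/4 + (x*p)/4 = -9/4 + (p*x)/4 = -9/4 + p*x/4)
((-6 + (4 - 1*0))*l(2) + X(-8, -7))**2 = ((-6 + (4 - 1*0))*(-6 + 2) + (-9/4 + (1/4)*(-7)*(-8)))**2 = ((-6 + (4 + 0))*(-4) + (-9/4 + 14))**2 = ((-6 + 4)*(-4) + 47/4)**2 = (-2*(-4) + 47/4)**2 = (8 + 47/4)**2 = (79/4)**2 = 6241/16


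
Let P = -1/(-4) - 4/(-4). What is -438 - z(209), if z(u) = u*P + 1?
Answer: -2801/4 ≈ -700.25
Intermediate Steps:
P = 5/4 (P = -1*(-¼) - 4*(-¼) = ¼ + 1 = 5/4 ≈ 1.2500)
z(u) = 1 + 5*u/4 (z(u) = u*(5/4) + 1 = 5*u/4 + 1 = 1 + 5*u/4)
-438 - z(209) = -438 - (1 + (5/4)*209) = -438 - (1 + 1045/4) = -438 - 1*1049/4 = -438 - 1049/4 = -2801/4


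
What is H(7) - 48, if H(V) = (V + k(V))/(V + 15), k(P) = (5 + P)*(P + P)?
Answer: -881/22 ≈ -40.045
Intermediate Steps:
k(P) = 2*P*(5 + P) (k(P) = (5 + P)*(2*P) = 2*P*(5 + P))
H(V) = (V + 2*V*(5 + V))/(15 + V) (H(V) = (V + 2*V*(5 + V))/(V + 15) = (V + 2*V*(5 + V))/(15 + V))
H(7) - 48 = 7*(11 + 2*7)/(15 + 7) - 48 = 7*(11 + 14)/22 - 48 = 7*(1/22)*25 - 48 = 175/22 - 48 = -881/22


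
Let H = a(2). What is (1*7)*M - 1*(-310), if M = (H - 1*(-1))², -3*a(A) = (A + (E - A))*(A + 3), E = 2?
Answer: 3133/9 ≈ 348.11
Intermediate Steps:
a(A) = -2 - 2*A/3 (a(A) = -(A + (2 - A))*(A + 3)/3 = -2*(3 + A)/3 = -(6 + 2*A)/3 = -2 - 2*A/3)
H = -10/3 (H = -2 - ⅔*2 = -2 - 4/3 = -10/3 ≈ -3.3333)
M = 49/9 (M = (-10/3 - 1*(-1))² = (-10/3 + 1)² = (-7/3)² = 49/9 ≈ 5.4444)
(1*7)*M - 1*(-310) = (1*7)*(49/9) - 1*(-310) = 7*(49/9) + 310 = 343/9 + 310 = 3133/9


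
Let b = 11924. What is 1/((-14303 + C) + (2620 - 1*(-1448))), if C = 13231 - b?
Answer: -1/8928 ≈ -0.00011201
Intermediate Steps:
C = 1307 (C = 13231 - 1*11924 = 13231 - 11924 = 1307)
1/((-14303 + C) + (2620 - 1*(-1448))) = 1/((-14303 + 1307) + (2620 - 1*(-1448))) = 1/(-12996 + (2620 + 1448)) = 1/(-12996 + 4068) = 1/(-8928) = -1/8928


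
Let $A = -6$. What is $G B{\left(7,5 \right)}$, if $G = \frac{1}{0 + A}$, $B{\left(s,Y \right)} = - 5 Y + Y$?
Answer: $\frac{10}{3} \approx 3.3333$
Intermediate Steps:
$B{\left(s,Y \right)} = - 4 Y$
$G = - \frac{1}{6}$ ($G = \frac{1}{0 - 6} = \frac{1}{-6} = - \frac{1}{6} \approx -0.16667$)
$G B{\left(7,5 \right)} = - \frac{\left(-4\right) 5}{6} = \left(- \frac{1}{6}\right) \left(-20\right) = \frac{10}{3}$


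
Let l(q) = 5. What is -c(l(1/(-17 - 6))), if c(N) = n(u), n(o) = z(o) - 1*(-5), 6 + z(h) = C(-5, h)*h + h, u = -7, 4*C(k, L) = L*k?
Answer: 277/4 ≈ 69.250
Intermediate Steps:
C(k, L) = L*k/4 (C(k, L) = (L*k)/4 = L*k/4)
z(h) = -6 + h - 5*h²/4 (z(h) = -6 + (((¼)*h*(-5))*h + h) = -6 + ((-5*h/4)*h + h) = -6 + (-5*h²/4 + h) = -6 + (h - 5*h²/4) = -6 + h - 5*h²/4)
n(o) = -1 + o - 5*o²/4 (n(o) = (-6 + o - 5*o²/4) - 1*(-5) = (-6 + o - 5*o²/4) + 5 = -1 + o - 5*o²/4)
c(N) = -277/4 (c(N) = -1 - 7 - 5/4*(-7)² = -1 - 7 - 5/4*49 = -1 - 7 - 245/4 = -277/4)
-c(l(1/(-17 - 6))) = -1*(-277/4) = 277/4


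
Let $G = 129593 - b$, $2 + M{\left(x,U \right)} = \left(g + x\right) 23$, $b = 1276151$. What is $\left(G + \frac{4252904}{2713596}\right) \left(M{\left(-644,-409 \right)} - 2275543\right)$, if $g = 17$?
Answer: $\frac{593729207569855952}{226133} \approx 2.6256 \cdot 10^{12}$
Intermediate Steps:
$M{\left(x,U \right)} = 389 + 23 x$ ($M{\left(x,U \right)} = -2 + \left(17 + x\right) 23 = -2 + \left(391 + 23 x\right) = 389 + 23 x$)
$G = -1146558$ ($G = 129593 - 1276151 = -1146558$)
$\left(G + \frac{4252904}{2713596}\right) \left(M{\left(-644,-409 \right)} - 2275543\right) = \left(-1146558 + \frac{4252904}{2713596}\right) \left(\left(389 + 23 \left(-644\right)\right) - 2275543\right) = \left(-1146558 + 4252904 \cdot \frac{1}{2713596}\right) \left(\left(389 - 14812\right) - 2275543\right) = \left(-1146558 + \frac{1063226}{678399}\right) \left(-14423 - 2275543\right) = \left(- \frac{777822737416}{678399}\right) \left(-2289966\right) = \frac{593729207569855952}{226133}$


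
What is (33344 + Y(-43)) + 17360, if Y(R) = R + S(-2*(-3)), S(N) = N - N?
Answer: 50661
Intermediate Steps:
S(N) = 0
Y(R) = R (Y(R) = R + 0 = R)
(33344 + Y(-43)) + 17360 = (33344 - 43) + 17360 = 33301 + 17360 = 50661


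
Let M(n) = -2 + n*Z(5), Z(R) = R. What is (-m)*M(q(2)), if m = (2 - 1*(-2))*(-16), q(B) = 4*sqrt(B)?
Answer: -128 + 1280*sqrt(2) ≈ 1682.2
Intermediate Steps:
M(n) = -2 + 5*n (M(n) = -2 + n*5 = -2 + 5*n)
m = -64 (m = (2 + 2)*(-16) = 4*(-16) = -64)
(-m)*M(q(2)) = (-1*(-64))*(-2 + 5*(4*sqrt(2))) = 64*(-2 + 20*sqrt(2)) = -128 + 1280*sqrt(2)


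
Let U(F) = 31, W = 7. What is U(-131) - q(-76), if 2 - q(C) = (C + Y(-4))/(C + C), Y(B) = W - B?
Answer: 4473/152 ≈ 29.428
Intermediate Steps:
Y(B) = 7 - B
q(C) = 2 - (11 + C)/(2*C) (q(C) = 2 - (C + (7 - 1*(-4)))/(C + C) = 2 - (C + (7 + 4))/(2*C) = 2 - (C + 11)*1/(2*C) = 2 - (11 + C)*1/(2*C) = 2 - (11 + C)/(2*C))
U(-131) - q(-76) = 31 - (-11 + 3*(-76))/(2*(-76)) = 31 - (-1)*(-11 - 228)/(2*76) = 31 - (-1)*(-239)/(2*76) = 31 - 1*239/152 = 31 - 239/152 = 4473/152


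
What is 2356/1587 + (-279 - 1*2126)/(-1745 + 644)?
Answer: 712299/194143 ≈ 3.6689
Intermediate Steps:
2356/1587 + (-279 - 1*2126)/(-1745 + 644) = 2356*(1/1587) + (-279 - 2126)/(-1101) = 2356/1587 - 2405*(-1/1101) = 2356/1587 + 2405/1101 = 712299/194143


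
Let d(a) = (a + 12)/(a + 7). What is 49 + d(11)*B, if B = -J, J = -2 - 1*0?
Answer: 464/9 ≈ 51.556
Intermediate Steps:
J = -2 (J = -2 + 0 = -2)
d(a) = (12 + a)/(7 + a)
B = 2 (B = -1*(-2) = 2)
49 + d(11)*B = 49 + ((12 + 11)/(7 + 11))*2 = 49 + (23/18)*2 = 49 + 23/9 = 464/9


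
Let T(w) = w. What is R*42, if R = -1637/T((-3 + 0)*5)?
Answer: 22918/5 ≈ 4583.6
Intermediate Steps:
R = 1637/15 (R = -1637*1/(5*(-3 + 0)) = -1637/((-3*5)) = -1637/(-15) = -1637*(-1/15) = 1637/15 ≈ 109.13)
R*42 = (1637/15)*42 = 22918/5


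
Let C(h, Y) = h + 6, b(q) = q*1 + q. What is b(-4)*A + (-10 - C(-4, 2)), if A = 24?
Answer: -204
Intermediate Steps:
b(q) = 2*q (b(q) = q + q = 2*q)
C(h, Y) = 6 + h
b(-4)*A + (-10 - C(-4, 2)) = (2*(-4))*24 + (-10 - (6 - 4)) = -8*24 + (-10 - 1*2) = -192 + (-10 - 2) = -192 - 12 = -204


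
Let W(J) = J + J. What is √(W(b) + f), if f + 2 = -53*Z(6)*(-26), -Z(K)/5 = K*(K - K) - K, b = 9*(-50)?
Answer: √40438 ≈ 201.09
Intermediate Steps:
b = -450
W(J) = 2*J
Z(K) = 5*K (Z(K) = -5*(K*(K - K) - K) = -5*(K*0 - K) = -5*(0 - K) = -(-5)*K = 5*K)
f = 41338 (f = -2 - 265*6*(-26) = -2 - 53*30*(-26) = -2 - 1590*(-26) = -2 + 41340 = 41338)
√(W(b) + f) = √(2*(-450) + 41338) = √(-900 + 41338) = √40438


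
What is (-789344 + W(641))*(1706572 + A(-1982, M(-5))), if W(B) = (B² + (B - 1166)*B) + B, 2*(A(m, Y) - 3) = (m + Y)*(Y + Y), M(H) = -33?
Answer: -1266587235290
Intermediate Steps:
A(m, Y) = 3 + Y*(Y + m) (A(m, Y) = 3 + ((m + Y)*(Y + Y))/2 = 3 + ((Y + m)*(2*Y))/2 = 3 + (2*Y*(Y + m))/2 = 3 + Y*(Y + m))
W(B) = B + B² + B*(-1166 + B) (W(B) = (B² + (-1166 + B)*B) + B = (B² + B*(-1166 + B)) + B = B + B² + B*(-1166 + B))
(-789344 + W(641))*(1706572 + A(-1982, M(-5))) = (-789344 + 641*(-1165 + 2*641))*(1706572 + (3 + (-33)² - 33*(-1982))) = (-789344 + 641*(-1165 + 1282))*(1706572 + (3 + 1089 + 65406)) = (-789344 + 641*117)*(1706572 + 66498) = (-789344 + 74997)*1773070 = -714347*1773070 = -1266587235290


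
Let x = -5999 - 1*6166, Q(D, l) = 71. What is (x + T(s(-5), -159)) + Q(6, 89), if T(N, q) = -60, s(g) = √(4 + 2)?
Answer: -12154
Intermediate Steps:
s(g) = √6
x = -12165 (x = -5999 - 6166 = -12165)
(x + T(s(-5), -159)) + Q(6, 89) = (-12165 - 60) + 71 = -12225 + 71 = -12154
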